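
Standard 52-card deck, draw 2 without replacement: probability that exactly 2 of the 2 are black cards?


Hypergeometric: P(X=2) = C(26,2)·C(26,0) / C(52,2)
= 325 × 1 / 1326
= 325/1326 = 0.2451

P = 0.2451


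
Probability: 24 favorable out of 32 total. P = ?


P = 24/32 = 0.7500

P = 0.7500


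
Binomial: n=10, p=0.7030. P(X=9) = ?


C(10,9) = 10
p^9 = 0.041937
(1-p)^1 = 0.297000
P = 10 * 0.041937 * 0.297000 = 0.1246

P(X=9) = 0.1246


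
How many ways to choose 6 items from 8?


C(8,6) = 8!/(6! × 2!)
= 40320/(720 × 2)
= 28

C(8,6) = 28


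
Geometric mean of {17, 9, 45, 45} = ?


Product = 17 × 9 × 45 × 45 = 309825
GM = 309825^(1/4) = 23.5928

GM = 23.5928


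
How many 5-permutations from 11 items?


P(11,5) = 11!/6!
= 39916800/720
= 55440

P(11,5) = 55440


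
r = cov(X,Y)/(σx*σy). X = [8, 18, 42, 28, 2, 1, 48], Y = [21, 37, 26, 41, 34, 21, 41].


Mean X = 21.0000, Mean Y = 31.5714
SD X = 17.558067, SD Y = 8.174125
Cov = 70.000000
r = 70.000000/(17.558067*8.174125) = 0.4877

r = 0.4877


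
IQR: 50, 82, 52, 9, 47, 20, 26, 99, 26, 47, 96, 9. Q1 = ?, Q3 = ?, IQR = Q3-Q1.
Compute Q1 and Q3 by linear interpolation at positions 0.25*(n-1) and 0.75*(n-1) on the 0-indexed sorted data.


Sorted: 9, 9, 20, 26, 26, 47, 47, 50, 52, 82, 96, 99
Q1 (25th %ile) = 24.5000
Q3 (75th %ile) = 59.5000
IQR = 59.5000 - 24.5000 = 35.0000

IQR = 35.0000


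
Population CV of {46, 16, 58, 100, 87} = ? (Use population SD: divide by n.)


Mean = 61.4000
SD = 29.8503
CV = (29.8503/61.4000)*100 = 48.6161%

CV = 48.6161%


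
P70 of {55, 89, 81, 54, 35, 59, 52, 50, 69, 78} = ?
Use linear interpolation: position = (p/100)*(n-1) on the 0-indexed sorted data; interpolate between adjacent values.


Sorted: 35, 50, 52, 54, 55, 59, 69, 78, 81, 89
n = 10
Index = 70/100 * 9 = 6.3000
Lower = data[6] = 69, Upper = data[7] = 78
P70 = 69 + 0.3000*(9) = 71.7000

P70 = 71.7000


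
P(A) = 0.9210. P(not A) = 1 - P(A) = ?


P(not A) = 1 - 0.9210 = 0.0790

P(not A) = 0.0790


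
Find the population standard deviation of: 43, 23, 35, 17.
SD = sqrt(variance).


Mean = 29.5000
Variance = 102.7500
SD = sqrt(102.7500) = 10.1366

SD = 10.1366


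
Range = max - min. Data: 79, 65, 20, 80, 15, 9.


Max = 80, Min = 9
Range = 80 - 9 = 71

Range = 71


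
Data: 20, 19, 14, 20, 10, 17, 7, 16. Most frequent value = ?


Frequencies: 7:1, 10:1, 14:1, 16:1, 17:1, 19:1, 20:2
Max frequency = 2
Mode = 20

Mode = 20


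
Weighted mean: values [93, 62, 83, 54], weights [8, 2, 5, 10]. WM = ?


Numerator = 93*8 + 62*2 + 83*5 + 54*10 = 1823
Denominator = 8 + 2 + 5 + 10 = 25
WM = 1823/25 = 72.9200

WM = 72.9200


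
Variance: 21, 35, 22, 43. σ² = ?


Mean = 30.2500
Squared deviations: 85.5625, 22.5625, 68.0625, 162.5625
Sum = 338.7500
Variance = 338.7500/4 = 84.6875

Variance = 84.6875


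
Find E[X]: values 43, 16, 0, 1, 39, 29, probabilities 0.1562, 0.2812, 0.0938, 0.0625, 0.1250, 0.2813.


E[X] = 43*0.1562 + 16*0.2812 + 0*0.0938 + 1*0.0625 + 39*0.1250 + 29*0.2813
= 6.7166 + 4.4992 + 0 + 0.0625 + 4.8750 + 8.1577
= 24.3110

E[X] = 24.3110


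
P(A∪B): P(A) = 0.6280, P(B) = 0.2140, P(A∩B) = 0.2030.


P(A∪B) = 0.6280 + 0.2140 - 0.2030
= 0.8420 - 0.2030
= 0.6390

P(A∪B) = 0.6390


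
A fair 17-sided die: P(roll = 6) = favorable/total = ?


Favorable outcomes (roll = 6): 1
Total outcomes = 17
P = 1/17 = 0.0588

P = 0.0588


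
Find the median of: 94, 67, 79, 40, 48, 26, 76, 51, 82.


Sorted: 26, 40, 48, 51, 67, 76, 79, 82, 94
n = 9 (odd)
Middle value = 67

Median = 67


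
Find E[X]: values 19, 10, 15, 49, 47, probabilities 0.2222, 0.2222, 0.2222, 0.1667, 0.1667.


E[X] = 19*0.2222 + 10*0.2222 + 15*0.2222 + 49*0.1667 + 47*0.1667
= 4.2218 + 2.2220 + 3.3330 + 8.1683 + 7.8349
= 25.7800

E[X] = 25.7800


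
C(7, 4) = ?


C(7,4) = 7!/(4! × 3!)
= 5040/(24 × 6)
= 35

C(7,4) = 35


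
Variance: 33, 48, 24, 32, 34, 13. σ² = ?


Mean = 30.6667
Squared deviations: 5.4444, 300.4444, 44.4444, 1.7778, 11.1111, 312.1111
Sum = 675.3333
Variance = 675.3333/6 = 112.5556

Variance = 112.5556


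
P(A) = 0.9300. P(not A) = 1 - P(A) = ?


P(not A) = 1 - 0.9300 = 0.0700

P(not A) = 0.0700


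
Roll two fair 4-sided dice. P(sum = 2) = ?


Total outcomes = 4×4 = 16
Favorable (sum = 2): 1
P = 1/16 = 0.0625

P = 0.0625


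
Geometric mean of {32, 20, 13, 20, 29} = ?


Product = 32 × 20 × 13 × 20 × 29 = 4825600
GM = 4825600^(1/5) = 21.7125

GM = 21.7125


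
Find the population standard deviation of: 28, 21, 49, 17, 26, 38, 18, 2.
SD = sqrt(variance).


Mean = 24.8750
Variance = 176.6094
SD = sqrt(176.6094) = 13.2894

SD = 13.2894


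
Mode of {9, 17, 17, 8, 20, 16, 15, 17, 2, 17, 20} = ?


Frequencies: 2:1, 8:1, 9:1, 15:1, 16:1, 17:4, 20:2
Max frequency = 4
Mode = 17

Mode = 17


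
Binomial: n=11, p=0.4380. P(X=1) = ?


C(11,1) = 11
p^1 = 0.438000
(1-p)^10 = 0.003143
P = 11 * 0.438000 * 0.003143 = 0.0151

P(X=1) = 0.0151


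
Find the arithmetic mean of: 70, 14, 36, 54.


Sum = 70 + 14 + 36 + 54 = 174
n = 4
Mean = 174/4 = 43.5000

Mean = 43.5000


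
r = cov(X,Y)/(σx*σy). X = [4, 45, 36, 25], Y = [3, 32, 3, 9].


Mean X = 27.5000, Mean Y = 11.7500
SD X = 15.305228, SD Y = 11.945187
Cov = 123.125000
r = 123.125000/(15.305228*11.945187) = 0.6735

r = 0.6735


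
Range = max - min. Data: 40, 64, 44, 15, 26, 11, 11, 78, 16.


Max = 78, Min = 11
Range = 78 - 11 = 67

Range = 67


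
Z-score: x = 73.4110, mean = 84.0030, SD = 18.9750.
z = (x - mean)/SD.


z = (73.4110 - 84.0030)/18.9750
= -10.5920/18.9750
= -0.5582

z = -0.5582


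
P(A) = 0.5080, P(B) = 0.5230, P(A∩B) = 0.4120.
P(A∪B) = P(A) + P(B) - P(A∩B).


P(A∪B) = 0.5080 + 0.5230 - 0.4120
= 1.0310 - 0.4120
= 0.6190

P(A∪B) = 0.6190


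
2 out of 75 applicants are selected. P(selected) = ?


P = 2/75 = 0.0267

P = 0.0267


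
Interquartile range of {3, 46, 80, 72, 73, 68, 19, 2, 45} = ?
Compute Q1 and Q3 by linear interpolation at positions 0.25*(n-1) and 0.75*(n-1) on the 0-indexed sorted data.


Sorted: 2, 3, 19, 45, 46, 68, 72, 73, 80
Q1 (25th %ile) = 19.0000
Q3 (75th %ile) = 72.0000
IQR = 72.0000 - 19.0000 = 53.0000

IQR = 53.0000


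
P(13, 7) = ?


P(13,7) = 13!/6!
= 6227020800/720
= 8648640

P(13,7) = 8648640


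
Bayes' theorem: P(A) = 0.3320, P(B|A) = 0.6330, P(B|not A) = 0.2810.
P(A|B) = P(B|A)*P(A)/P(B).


P(B) = P(B|A)*P(A) + P(B|A')*P(A')
= 0.6330*0.3320 + 0.2810*0.6680
= 0.210156 + 0.187708 = 0.397864
P(A|B) = 0.210156/0.397864 = 0.5282

P(A|B) = 0.5282


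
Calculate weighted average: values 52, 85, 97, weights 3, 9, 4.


Numerator = 52*3 + 85*9 + 97*4 = 1309
Denominator = 3 + 9 + 4 = 16
WM = 1309/16 = 81.8125

WM = 81.8125


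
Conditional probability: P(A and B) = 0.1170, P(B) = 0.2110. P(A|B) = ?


P(A|B) = 0.1170/0.2110 = 0.5545

P(A|B) = 0.5545


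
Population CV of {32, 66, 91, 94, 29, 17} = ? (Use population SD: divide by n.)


Mean = 54.8333
SD = 30.5146
CV = (30.5146/54.8333)*100 = 55.6497%

CV = 55.6497%


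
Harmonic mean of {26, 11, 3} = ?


Sum of reciprocals = 1/26 + 1/11 + 1/3 = 0.462704
HM = 3/0.462704 = 6.4836

HM = 6.4836


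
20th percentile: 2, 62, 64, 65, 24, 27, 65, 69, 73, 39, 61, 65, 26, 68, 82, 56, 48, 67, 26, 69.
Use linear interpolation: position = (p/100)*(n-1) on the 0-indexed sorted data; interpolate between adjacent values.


Sorted: 2, 24, 26, 26, 27, 39, 48, 56, 61, 62, 64, 65, 65, 65, 67, 68, 69, 69, 73, 82
n = 20
Index = 20/100 * 19 = 3.8000
Lower = data[3] = 26, Upper = data[4] = 27
P20 = 26 + 0.8000*(1) = 26.8000

P20 = 26.8000


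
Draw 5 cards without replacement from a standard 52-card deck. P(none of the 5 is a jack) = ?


P(no jacks) = (48/52) × (47/51) × (46/50) × (45/49) × (44/48)
= 0.6588

P = 0.6588


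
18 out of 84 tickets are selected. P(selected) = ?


P = 18/84 = 0.2143

P = 0.2143


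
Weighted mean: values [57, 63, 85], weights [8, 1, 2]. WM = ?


Numerator = 57*8 + 63*1 + 85*2 = 689
Denominator = 8 + 1 + 2 = 11
WM = 689/11 = 62.6364

WM = 62.6364


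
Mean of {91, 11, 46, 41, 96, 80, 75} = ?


Sum = 91 + 11 + 46 + 41 + 96 + 80 + 75 = 440
n = 7
Mean = 440/7 = 62.8571

Mean = 62.8571


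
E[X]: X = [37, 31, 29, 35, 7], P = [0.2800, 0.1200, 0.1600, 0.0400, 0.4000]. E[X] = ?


E[X] = 37*0.2800 + 31*0.1200 + 29*0.1600 + 35*0.0400 + 7*0.4000
= 10.3600 + 3.7200 + 4.6400 + 1.4000 + 2.8000
= 22.9200

E[X] = 22.9200


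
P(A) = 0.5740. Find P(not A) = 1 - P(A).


P(not A) = 1 - 0.5740 = 0.4260

P(not A) = 0.4260


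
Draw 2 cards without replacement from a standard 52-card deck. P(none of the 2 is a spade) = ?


P(no spades) = (39/52) × (38/51)
= 0.5588

P = 0.5588


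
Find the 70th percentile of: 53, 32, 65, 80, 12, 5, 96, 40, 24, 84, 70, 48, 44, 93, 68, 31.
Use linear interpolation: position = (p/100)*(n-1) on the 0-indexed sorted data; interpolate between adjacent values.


Sorted: 5, 12, 24, 31, 32, 40, 44, 48, 53, 65, 68, 70, 80, 84, 93, 96
n = 16
Index = 70/100 * 15 = 10.5000
Lower = data[10] = 68, Upper = data[11] = 70
P70 = 68 + 0.5000*(2) = 69.0000

P70 = 69.0000


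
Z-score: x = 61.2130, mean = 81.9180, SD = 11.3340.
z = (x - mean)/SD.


z = (61.2130 - 81.9180)/11.3340
= -20.7050/11.3340
= -1.8268

z = -1.8268


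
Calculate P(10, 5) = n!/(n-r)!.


P(10,5) = 10!/5!
= 3628800/120
= 30240

P(10,5) = 30240


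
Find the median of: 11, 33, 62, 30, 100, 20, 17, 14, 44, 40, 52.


Sorted: 11, 14, 17, 20, 30, 33, 40, 44, 52, 62, 100
n = 11 (odd)
Middle value = 33

Median = 33


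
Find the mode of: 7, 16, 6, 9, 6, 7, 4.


Frequencies: 4:1, 6:2, 7:2, 9:1, 16:1
Max frequency = 2
Mode = 6, 7

Mode = 6, 7


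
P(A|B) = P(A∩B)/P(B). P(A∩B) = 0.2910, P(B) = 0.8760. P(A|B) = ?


P(A|B) = 0.2910/0.8760 = 0.3322

P(A|B) = 0.3322


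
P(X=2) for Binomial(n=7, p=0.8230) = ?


C(7,2) = 21
p^2 = 0.677329
(1-p)^5 = 0.000174
P = 21 * 0.677329 * 0.000174 = 0.0025

P(X=2) = 0.0025


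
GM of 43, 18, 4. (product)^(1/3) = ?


Product = 43 × 18 × 4 = 3096
GM = 3096^(1/3) = 14.5747

GM = 14.5747


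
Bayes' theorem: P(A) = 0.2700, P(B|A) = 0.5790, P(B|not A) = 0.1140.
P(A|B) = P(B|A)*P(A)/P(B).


P(B) = P(B|A)*P(A) + P(B|A')*P(A')
= 0.5790*0.2700 + 0.1140*0.7300
= 0.156330 + 0.083220 = 0.239550
P(A|B) = 0.156330/0.239550 = 0.6526

P(A|B) = 0.6526


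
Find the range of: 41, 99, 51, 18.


Max = 99, Min = 18
Range = 99 - 18 = 81

Range = 81


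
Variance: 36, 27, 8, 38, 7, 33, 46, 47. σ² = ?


Mean = 30.2500
Squared deviations: 33.0625, 10.5625, 495.0625, 60.0625, 540.5625, 7.5625, 248.0625, 280.5625
Sum = 1675.5000
Variance = 1675.5000/8 = 209.4375

Variance = 209.4375


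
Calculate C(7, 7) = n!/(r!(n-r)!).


C(7,7) = 7!/(7! × 0!)
= 5040/(5040 × 1)
= 1

C(7,7) = 1


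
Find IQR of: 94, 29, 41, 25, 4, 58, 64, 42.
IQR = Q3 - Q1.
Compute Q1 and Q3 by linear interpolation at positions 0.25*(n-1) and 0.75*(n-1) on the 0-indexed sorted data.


Sorted: 4, 25, 29, 41, 42, 58, 64, 94
Q1 (25th %ile) = 28.0000
Q3 (75th %ile) = 59.5000
IQR = 59.5000 - 28.0000 = 31.5000

IQR = 31.5000


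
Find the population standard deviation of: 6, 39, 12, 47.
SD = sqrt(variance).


Mean = 26.0000
Variance = 301.5000
SD = sqrt(301.5000) = 17.3638

SD = 17.3638


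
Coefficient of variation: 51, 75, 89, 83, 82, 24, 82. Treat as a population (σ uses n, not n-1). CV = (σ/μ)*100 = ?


Mean = 69.4286
SD = 21.7706
CV = (21.7706/69.4286)*100 = 31.3568%

CV = 31.3568%


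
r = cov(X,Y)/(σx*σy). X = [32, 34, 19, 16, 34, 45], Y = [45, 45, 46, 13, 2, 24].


Mean X = 30.0000, Mean Y = 29.1667
SD X = 9.814955, SD Y = 17.372552
Cov = -8.333333
r = -8.333333/(9.814955*17.372552) = -0.0489

r = -0.0489


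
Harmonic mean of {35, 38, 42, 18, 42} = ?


Sum of reciprocals = 1/35 + 1/38 + 1/42 + 1/18 + 1/42 = 0.158062
HM = 5/0.158062 = 31.6332

HM = 31.6332


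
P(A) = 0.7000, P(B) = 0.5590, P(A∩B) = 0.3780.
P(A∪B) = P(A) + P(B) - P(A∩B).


P(A∪B) = 0.7000 + 0.5590 - 0.3780
= 1.2590 - 0.3780
= 0.8810

P(A∪B) = 0.8810


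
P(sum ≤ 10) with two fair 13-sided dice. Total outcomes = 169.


Total outcomes = 13×13 = 169
Favorable (sum ≤ 10): 45
P = 45/169 = 0.2663

P = 0.2663


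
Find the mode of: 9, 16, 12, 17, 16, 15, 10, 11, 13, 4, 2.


Frequencies: 2:1, 4:1, 9:1, 10:1, 11:1, 12:1, 13:1, 15:1, 16:2, 17:1
Max frequency = 2
Mode = 16

Mode = 16


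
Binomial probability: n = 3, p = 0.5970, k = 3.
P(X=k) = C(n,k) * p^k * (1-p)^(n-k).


C(3,3) = 1
p^3 = 0.212776
(1-p)^0 = 1.000000
P = 1 * 0.212776 * 1.000000 = 0.2128

P(X=3) = 0.2128


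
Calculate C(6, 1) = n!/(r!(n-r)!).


C(6,1) = 6!/(1! × 5!)
= 720/(1 × 120)
= 6

C(6,1) = 6


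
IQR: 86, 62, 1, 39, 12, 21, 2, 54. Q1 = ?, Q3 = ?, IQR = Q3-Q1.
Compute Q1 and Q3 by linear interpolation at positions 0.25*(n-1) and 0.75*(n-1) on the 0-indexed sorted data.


Sorted: 1, 2, 12, 21, 39, 54, 62, 86
Q1 (25th %ile) = 9.5000
Q3 (75th %ile) = 56.0000
IQR = 56.0000 - 9.5000 = 46.5000

IQR = 46.5000


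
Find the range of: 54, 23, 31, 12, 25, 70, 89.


Max = 89, Min = 12
Range = 89 - 12 = 77

Range = 77


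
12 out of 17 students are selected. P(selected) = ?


P = 12/17 = 0.7059

P = 0.7059


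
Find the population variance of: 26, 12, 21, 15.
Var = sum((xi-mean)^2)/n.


Mean = 18.5000
Squared deviations: 56.2500, 42.2500, 6.2500, 12.2500
Sum = 117.0000
Variance = 117.0000/4 = 29.2500

Variance = 29.2500


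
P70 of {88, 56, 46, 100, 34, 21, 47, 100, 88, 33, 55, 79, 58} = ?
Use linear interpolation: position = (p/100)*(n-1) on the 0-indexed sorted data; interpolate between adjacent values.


Sorted: 21, 33, 34, 46, 47, 55, 56, 58, 79, 88, 88, 100, 100
n = 13
Index = 70/100 * 12 = 8.4000
Lower = data[8] = 79, Upper = data[9] = 88
P70 = 79 + 0.4000*(9) = 82.6000

P70 = 82.6000


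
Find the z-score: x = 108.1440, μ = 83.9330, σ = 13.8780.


z = (108.1440 - 83.9330)/13.8780
= 24.2110/13.8780
= 1.7446

z = 1.7446


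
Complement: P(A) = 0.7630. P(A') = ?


P(not A) = 1 - 0.7630 = 0.2370

P(not A) = 0.2370


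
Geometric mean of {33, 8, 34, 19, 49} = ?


Product = 33 × 8 × 34 × 19 × 49 = 8356656
GM = 8356656^(1/5) = 24.2330

GM = 24.2330


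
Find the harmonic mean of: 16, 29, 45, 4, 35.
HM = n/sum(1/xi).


Sum of reciprocals = 1/16 + 1/29 + 1/45 + 1/4 + 1/35 = 0.397776
HM = 5/0.397776 = 12.5699

HM = 12.5699


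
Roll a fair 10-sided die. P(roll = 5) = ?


Favorable outcomes (roll = 5): 1
Total outcomes = 10
P = 1/10 = 0.1000

P = 0.1000


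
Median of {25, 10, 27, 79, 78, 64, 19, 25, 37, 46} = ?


Sorted: 10, 19, 25, 25, 27, 37, 46, 64, 78, 79
n = 10 (even)
Middle values: 27 and 37
Median = (27+37)/2 = 32.0000

Median = 32.0000


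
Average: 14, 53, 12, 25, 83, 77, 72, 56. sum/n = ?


Sum = 14 + 53 + 12 + 25 + 83 + 77 + 72 + 56 = 392
n = 8
Mean = 392/8 = 49.0000

Mean = 49.0000


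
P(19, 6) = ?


P(19,6) = 19!/13!
= 121645100408832000/6227020800
= 19535040

P(19,6) = 19535040


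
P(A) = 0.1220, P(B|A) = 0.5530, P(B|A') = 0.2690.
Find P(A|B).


P(B) = P(B|A)*P(A) + P(B|A')*P(A')
= 0.5530*0.1220 + 0.2690*0.8780
= 0.067466 + 0.236182 = 0.303648
P(A|B) = 0.067466/0.303648 = 0.2222

P(A|B) = 0.2222


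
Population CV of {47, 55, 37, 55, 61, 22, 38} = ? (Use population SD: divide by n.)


Mean = 45.0000
SD = 12.5471
CV = (12.5471/45.0000)*100 = 27.8823%

CV = 27.8823%


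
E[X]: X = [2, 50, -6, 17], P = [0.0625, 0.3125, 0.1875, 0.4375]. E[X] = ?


E[X] = 2*0.0625 + 50*0.3125 - 6*0.1875 + 17*0.4375
= 0.1250 + 15.6250 - 1.1250 + 7.4375
= 22.0625

E[X] = 22.0625


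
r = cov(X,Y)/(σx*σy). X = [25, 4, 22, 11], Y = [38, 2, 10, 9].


Mean X = 15.5000, Mean Y = 14.7500
SD X = 8.440972, SD Y = 13.772709
Cov = 90.625000
r = 90.625000/(8.440972*13.772709) = 0.7795

r = 0.7795


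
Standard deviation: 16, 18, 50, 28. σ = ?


Mean = 28.0000
Variance = 182.0000
SD = sqrt(182.0000) = 13.4907

SD = 13.4907


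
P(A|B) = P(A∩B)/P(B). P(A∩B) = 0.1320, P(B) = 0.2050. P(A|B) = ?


P(A|B) = 0.1320/0.2050 = 0.6439

P(A|B) = 0.6439


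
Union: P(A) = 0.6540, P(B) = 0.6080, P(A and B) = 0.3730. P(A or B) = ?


P(A∪B) = 0.6540 + 0.6080 - 0.3730
= 1.2620 - 0.3730
= 0.8890

P(A∪B) = 0.8890


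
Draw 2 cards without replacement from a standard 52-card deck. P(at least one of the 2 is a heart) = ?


P(at least one) = 1 - P(none)
P(none) = (39/52) × (38/51) = 0.558824
P(at least one) = 1 - 0.558824 = 0.4412

P = 0.4412


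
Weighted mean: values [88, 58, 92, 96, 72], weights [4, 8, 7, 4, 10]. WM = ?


Numerator = 88*4 + 58*8 + 92*7 + 96*4 + 72*10 = 2564
Denominator = 4 + 8 + 7 + 4 + 10 = 33
WM = 2564/33 = 77.6970

WM = 77.6970


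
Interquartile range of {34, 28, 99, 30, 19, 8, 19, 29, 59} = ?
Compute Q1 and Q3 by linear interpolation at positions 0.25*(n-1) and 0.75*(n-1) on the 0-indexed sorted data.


Sorted: 8, 19, 19, 28, 29, 30, 34, 59, 99
Q1 (25th %ile) = 19.0000
Q3 (75th %ile) = 34.0000
IQR = 34.0000 - 19.0000 = 15.0000

IQR = 15.0000


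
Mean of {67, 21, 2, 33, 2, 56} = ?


Sum = 67 + 21 + 2 + 33 + 2 + 56 = 181
n = 6
Mean = 181/6 = 30.1667

Mean = 30.1667


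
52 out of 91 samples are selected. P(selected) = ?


P = 52/91 = 0.5714

P = 0.5714


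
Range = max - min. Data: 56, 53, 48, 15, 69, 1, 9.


Max = 69, Min = 1
Range = 69 - 1 = 68

Range = 68


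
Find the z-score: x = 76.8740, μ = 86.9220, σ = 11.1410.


z = (76.8740 - 86.9220)/11.1410
= -10.0480/11.1410
= -0.9019

z = -0.9019


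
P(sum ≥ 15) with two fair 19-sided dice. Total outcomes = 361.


Total outcomes = 19×19 = 361
Favorable (sum ≥ 15): 270
P = 270/361 = 0.7479

P = 0.7479


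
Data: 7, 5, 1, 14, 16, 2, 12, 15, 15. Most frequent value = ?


Frequencies: 1:1, 2:1, 5:1, 7:1, 12:1, 14:1, 15:2, 16:1
Max frequency = 2
Mode = 15

Mode = 15


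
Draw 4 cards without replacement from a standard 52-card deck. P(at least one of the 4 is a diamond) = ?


P(at least one) = 1 - P(none)
P(none) = (39/52) × (38/51) × (37/50) × (36/49) = 0.303818
P(at least one) = 1 - 0.303818 = 0.6962

P = 0.6962


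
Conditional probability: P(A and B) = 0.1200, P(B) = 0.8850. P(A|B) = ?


P(A|B) = 0.1200/0.8850 = 0.1356

P(A|B) = 0.1356


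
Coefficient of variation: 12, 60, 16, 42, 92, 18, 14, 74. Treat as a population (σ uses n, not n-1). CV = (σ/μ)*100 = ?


Mean = 41.0000
SD = 29.1033
CV = (29.1033/41.0000)*100 = 70.9836%

CV = 70.9836%


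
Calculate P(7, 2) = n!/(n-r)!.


P(7,2) = 7!/5!
= 5040/120
= 42

P(7,2) = 42


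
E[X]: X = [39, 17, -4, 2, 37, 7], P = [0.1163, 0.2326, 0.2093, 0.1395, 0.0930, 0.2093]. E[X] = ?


E[X] = 39*0.1163 + 17*0.2326 - 4*0.2093 + 2*0.1395 + 37*0.0930 + 7*0.2093
= 4.5357 + 3.9542 - 0.8372 + 0.2790 + 3.4410 + 1.4651
= 12.8378

E[X] = 12.8378


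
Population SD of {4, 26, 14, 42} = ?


Mean = 21.5000
Variance = 200.7500
SD = sqrt(200.7500) = 14.1686

SD = 14.1686


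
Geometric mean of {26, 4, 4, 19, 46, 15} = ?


Product = 26 × 4 × 4 × 19 × 46 × 15 = 5453760
GM = 5453760^(1/6) = 13.2673

GM = 13.2673


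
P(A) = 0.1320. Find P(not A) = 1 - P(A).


P(not A) = 1 - 0.1320 = 0.8680

P(not A) = 0.8680


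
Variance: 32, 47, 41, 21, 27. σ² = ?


Mean = 33.6000
Squared deviations: 2.5600, 179.5600, 54.7600, 158.7600, 43.5600
Sum = 439.2000
Variance = 439.2000/5 = 87.8400

Variance = 87.8400


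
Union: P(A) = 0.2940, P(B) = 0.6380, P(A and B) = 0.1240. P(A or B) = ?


P(A∪B) = 0.2940 + 0.6380 - 0.1240
= 0.9320 - 0.1240
= 0.8080

P(A∪B) = 0.8080


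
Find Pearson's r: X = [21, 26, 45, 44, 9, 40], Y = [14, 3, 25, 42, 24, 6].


Mean X = 30.8333, Mean Y = 19.0000
SD X = 13.259169, SD Y = 13.165612
Cov = 47.666667
r = 47.666667/(13.259169*13.165612) = 0.2731

r = 0.2731


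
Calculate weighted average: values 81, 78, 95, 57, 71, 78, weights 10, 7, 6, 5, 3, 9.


Numerator = 81*10 + 78*7 + 95*6 + 57*5 + 71*3 + 78*9 = 3126
Denominator = 10 + 7 + 6 + 5 + 3 + 9 = 40
WM = 3126/40 = 78.1500

WM = 78.1500


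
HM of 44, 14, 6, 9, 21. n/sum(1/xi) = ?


Sum of reciprocals = 1/44 + 1/14 + 1/6 + 1/9 + 1/21 = 0.419553
HM = 5/0.419553 = 11.9175

HM = 11.9175


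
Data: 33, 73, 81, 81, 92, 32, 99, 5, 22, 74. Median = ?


Sorted: 5, 22, 32, 33, 73, 74, 81, 81, 92, 99
n = 10 (even)
Middle values: 73 and 74
Median = (73+74)/2 = 73.5000

Median = 73.5000


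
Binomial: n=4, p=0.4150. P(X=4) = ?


C(4,4) = 1
p^4 = 0.029661
(1-p)^0 = 1.000000
P = 1 * 0.029661 * 1.000000 = 0.0297

P(X=4) = 0.0297


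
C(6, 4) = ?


C(6,4) = 6!/(4! × 2!)
= 720/(24 × 2)
= 15

C(6,4) = 15


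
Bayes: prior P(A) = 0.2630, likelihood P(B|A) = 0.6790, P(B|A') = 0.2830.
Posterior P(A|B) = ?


P(B) = P(B|A)*P(A) + P(B|A')*P(A')
= 0.6790*0.2630 + 0.2830*0.7370
= 0.178577 + 0.208571 = 0.387148
P(A|B) = 0.178577/0.387148 = 0.4613

P(A|B) = 0.4613


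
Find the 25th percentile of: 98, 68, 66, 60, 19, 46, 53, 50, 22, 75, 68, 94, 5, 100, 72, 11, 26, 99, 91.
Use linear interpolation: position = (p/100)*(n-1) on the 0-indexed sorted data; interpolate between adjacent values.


Sorted: 5, 11, 19, 22, 26, 46, 50, 53, 60, 66, 68, 68, 72, 75, 91, 94, 98, 99, 100
n = 19
Index = 25/100 * 18 = 4.5000
Lower = data[4] = 26, Upper = data[5] = 46
P25 = 26 + 0.5000*(20) = 36.0000

P25 = 36.0000


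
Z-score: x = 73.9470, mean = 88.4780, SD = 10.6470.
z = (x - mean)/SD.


z = (73.9470 - 88.4780)/10.6470
= -14.5310/10.6470
= -1.3648

z = -1.3648


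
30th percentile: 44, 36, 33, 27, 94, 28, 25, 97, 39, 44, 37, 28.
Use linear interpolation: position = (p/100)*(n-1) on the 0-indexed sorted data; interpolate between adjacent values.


Sorted: 25, 27, 28, 28, 33, 36, 37, 39, 44, 44, 94, 97
n = 12
Index = 30/100 * 11 = 3.3000
Lower = data[3] = 28, Upper = data[4] = 33
P30 = 28 + 0.3000*(5) = 29.5000

P30 = 29.5000


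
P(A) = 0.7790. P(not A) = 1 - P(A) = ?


P(not A) = 1 - 0.7790 = 0.2210

P(not A) = 0.2210


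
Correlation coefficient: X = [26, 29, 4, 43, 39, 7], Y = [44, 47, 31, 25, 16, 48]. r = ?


Mean X = 24.6667, Mean Y = 35.1667
SD X = 14.727148, SD Y = 12.047360
Cov = -89.777778
r = -89.777778/(14.727148*12.047360) = -0.5060

r = -0.5060


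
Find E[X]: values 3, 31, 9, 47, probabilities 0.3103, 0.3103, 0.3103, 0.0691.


E[X] = 3*0.3103 + 31*0.3103 + 9*0.3103 + 47*0.0691
= 0.9309 + 9.6193 + 2.7927 + 3.2477
= 16.5906

E[X] = 16.5906


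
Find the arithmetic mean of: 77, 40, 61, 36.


Sum = 77 + 40 + 61 + 36 = 214
n = 4
Mean = 214/4 = 53.5000

Mean = 53.5000


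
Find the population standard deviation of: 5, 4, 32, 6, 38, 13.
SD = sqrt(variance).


Mean = 16.3333
Variance = 185.5556
SD = sqrt(185.5556) = 13.6219

SD = 13.6219


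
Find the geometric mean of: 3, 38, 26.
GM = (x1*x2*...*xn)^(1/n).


Product = 3 × 38 × 26 = 2964
GM = 2964^(1/3) = 14.3646

GM = 14.3646


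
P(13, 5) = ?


P(13,5) = 13!/8!
= 6227020800/40320
= 154440

P(13,5) = 154440


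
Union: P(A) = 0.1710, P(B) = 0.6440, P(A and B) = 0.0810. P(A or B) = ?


P(A∪B) = 0.1710 + 0.6440 - 0.0810
= 0.8150 - 0.0810
= 0.7340

P(A∪B) = 0.7340


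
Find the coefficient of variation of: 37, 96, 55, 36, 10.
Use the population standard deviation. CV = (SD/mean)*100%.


Mean = 46.8000
SD = 28.4774
CV = (28.4774/46.8000)*100 = 60.8491%

CV = 60.8491%


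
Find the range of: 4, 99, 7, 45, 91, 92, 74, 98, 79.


Max = 99, Min = 4
Range = 99 - 4 = 95

Range = 95


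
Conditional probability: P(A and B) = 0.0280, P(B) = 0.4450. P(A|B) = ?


P(A|B) = 0.0280/0.4450 = 0.0629

P(A|B) = 0.0629


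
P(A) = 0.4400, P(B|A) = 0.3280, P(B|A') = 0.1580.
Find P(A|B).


P(B) = P(B|A)*P(A) + P(B|A')*P(A')
= 0.3280*0.4400 + 0.1580*0.5600
= 0.144320 + 0.088480 = 0.232800
P(A|B) = 0.144320/0.232800 = 0.6199

P(A|B) = 0.6199


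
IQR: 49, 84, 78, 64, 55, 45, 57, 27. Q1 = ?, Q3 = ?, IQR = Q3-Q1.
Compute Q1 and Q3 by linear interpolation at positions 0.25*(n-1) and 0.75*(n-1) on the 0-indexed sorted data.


Sorted: 27, 45, 49, 55, 57, 64, 78, 84
Q1 (25th %ile) = 48.0000
Q3 (75th %ile) = 67.5000
IQR = 67.5000 - 48.0000 = 19.5000

IQR = 19.5000


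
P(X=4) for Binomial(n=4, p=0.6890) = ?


C(4,4) = 1
p^4 = 0.225360
(1-p)^0 = 1.000000
P = 1 * 0.225360 * 1.000000 = 0.2254

P(X=4) = 0.2254


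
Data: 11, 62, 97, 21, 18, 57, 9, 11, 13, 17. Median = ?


Sorted: 9, 11, 11, 13, 17, 18, 21, 57, 62, 97
n = 10 (even)
Middle values: 17 and 18
Median = (17+18)/2 = 17.5000

Median = 17.5000


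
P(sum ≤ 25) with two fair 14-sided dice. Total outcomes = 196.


Total outcomes = 14×14 = 196
Favorable (sum ≤ 25): 190
P = 190/196 = 0.9694

P = 0.9694


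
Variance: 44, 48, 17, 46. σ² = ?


Mean = 38.7500
Squared deviations: 27.5625, 85.5625, 473.0625, 52.5625
Sum = 638.7500
Variance = 638.7500/4 = 159.6875

Variance = 159.6875


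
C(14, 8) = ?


C(14,8) = 14!/(8! × 6!)
= 87178291200/(40320 × 720)
= 3003

C(14,8) = 3003


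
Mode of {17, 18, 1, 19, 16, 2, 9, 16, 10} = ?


Frequencies: 1:1, 2:1, 9:1, 10:1, 16:2, 17:1, 18:1, 19:1
Max frequency = 2
Mode = 16

Mode = 16


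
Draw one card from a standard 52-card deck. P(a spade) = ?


13 spades in 52 cards
P = 13/52 = 0.2500

P = 0.2500


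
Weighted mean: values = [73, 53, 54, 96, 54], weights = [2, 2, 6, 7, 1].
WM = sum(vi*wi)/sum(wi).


Numerator = 73*2 + 53*2 + 54*6 + 96*7 + 54*1 = 1302
Denominator = 2 + 2 + 6 + 7 + 1 = 18
WM = 1302/18 = 72.3333

WM = 72.3333


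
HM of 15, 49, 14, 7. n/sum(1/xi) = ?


Sum of reciprocals = 1/15 + 1/49 + 1/14 + 1/7 = 0.301361
HM = 4/0.301361 = 13.2731

HM = 13.2731


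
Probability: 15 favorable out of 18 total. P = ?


P = 15/18 = 0.8333

P = 0.8333


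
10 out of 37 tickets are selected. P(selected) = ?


P = 10/37 = 0.2703

P = 0.2703


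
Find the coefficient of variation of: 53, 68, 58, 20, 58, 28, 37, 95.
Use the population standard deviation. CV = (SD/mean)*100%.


Mean = 52.1250
SD = 22.3687
CV = (22.3687/52.1250)*100 = 42.9136%

CV = 42.9136%


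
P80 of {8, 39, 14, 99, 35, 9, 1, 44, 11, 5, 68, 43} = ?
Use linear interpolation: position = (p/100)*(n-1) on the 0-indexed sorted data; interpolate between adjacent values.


Sorted: 1, 5, 8, 9, 11, 14, 35, 39, 43, 44, 68, 99
n = 12
Index = 80/100 * 11 = 8.8000
Lower = data[8] = 43, Upper = data[9] = 44
P80 = 43 + 0.8000*(1) = 43.8000

P80 = 43.8000


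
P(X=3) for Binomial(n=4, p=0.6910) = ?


C(4,3) = 4
p^3 = 0.329939
(1-p)^1 = 0.309000
P = 4 * 0.329939 * 0.309000 = 0.4078

P(X=3) = 0.4078


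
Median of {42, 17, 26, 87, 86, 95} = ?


Sorted: 17, 26, 42, 86, 87, 95
n = 6 (even)
Middle values: 42 and 86
Median = (42+86)/2 = 64.0000

Median = 64.0000


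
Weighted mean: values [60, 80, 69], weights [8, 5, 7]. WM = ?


Numerator = 60*8 + 80*5 + 69*7 = 1363
Denominator = 8 + 5 + 7 = 20
WM = 1363/20 = 68.1500

WM = 68.1500


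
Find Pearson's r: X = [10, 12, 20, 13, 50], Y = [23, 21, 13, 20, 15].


Mean X = 21.0000, Mean Y = 18.4000
SD X = 14.886235, SD Y = 3.773592
Cov = -36.000000
r = -36.000000/(14.886235*3.773592) = -0.6409

r = -0.6409


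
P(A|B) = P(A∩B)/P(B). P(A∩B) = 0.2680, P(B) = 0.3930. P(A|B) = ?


P(A|B) = 0.2680/0.3930 = 0.6819

P(A|B) = 0.6819


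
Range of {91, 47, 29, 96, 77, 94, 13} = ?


Max = 96, Min = 13
Range = 96 - 13 = 83

Range = 83


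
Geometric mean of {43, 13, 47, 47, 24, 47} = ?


Product = 43 × 13 × 47 × 47 × 24 × 47 = 1392889368
GM = 1392889368^(1/6) = 33.4184

GM = 33.4184


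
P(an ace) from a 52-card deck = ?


4 aces in 52 cards
P = 4/52 = 0.0769

P = 0.0769


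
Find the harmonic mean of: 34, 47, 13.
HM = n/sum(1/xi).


Sum of reciprocals = 1/34 + 1/47 + 1/13 = 0.127611
HM = 3/0.127611 = 23.5089

HM = 23.5089


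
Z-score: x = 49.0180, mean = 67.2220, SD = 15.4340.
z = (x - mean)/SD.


z = (49.0180 - 67.2220)/15.4340
= -18.2040/15.4340
= -1.1795

z = -1.1795


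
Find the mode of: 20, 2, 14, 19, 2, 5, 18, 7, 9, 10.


Frequencies: 2:2, 5:1, 7:1, 9:1, 10:1, 14:1, 18:1, 19:1, 20:1
Max frequency = 2
Mode = 2

Mode = 2


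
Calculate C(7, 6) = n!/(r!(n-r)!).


C(7,6) = 7!/(6! × 1!)
= 5040/(720 × 1)
= 7

C(7,6) = 7


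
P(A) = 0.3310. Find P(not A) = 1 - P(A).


P(not A) = 1 - 0.3310 = 0.6690

P(not A) = 0.6690


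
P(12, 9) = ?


P(12,9) = 12!/3!
= 479001600/6
= 79833600

P(12,9) = 79833600


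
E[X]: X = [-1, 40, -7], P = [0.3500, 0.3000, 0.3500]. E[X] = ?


E[X] = -1*0.3500 + 40*0.3000 - 7*0.3500
= -0.3500 + 12.0000 - 2.4500
= 9.2000

E[X] = 9.2000


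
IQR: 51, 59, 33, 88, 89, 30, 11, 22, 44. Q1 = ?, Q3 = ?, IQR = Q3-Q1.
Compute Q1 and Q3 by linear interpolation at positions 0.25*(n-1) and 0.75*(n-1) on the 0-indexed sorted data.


Sorted: 11, 22, 30, 33, 44, 51, 59, 88, 89
Q1 (25th %ile) = 30.0000
Q3 (75th %ile) = 59.0000
IQR = 59.0000 - 30.0000 = 29.0000

IQR = 29.0000


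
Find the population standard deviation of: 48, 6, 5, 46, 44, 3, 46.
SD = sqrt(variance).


Mean = 28.2857
Variance = 420.2041
SD = sqrt(420.2041) = 20.4989

SD = 20.4989


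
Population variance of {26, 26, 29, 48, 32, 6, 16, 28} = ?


Mean = 26.3750
Squared deviations: 0.1406, 0.1406, 6.8906, 467.6406, 31.6406, 415.1406, 107.6406, 2.6406
Sum = 1031.8750
Variance = 1031.8750/8 = 128.9844

Variance = 128.9844


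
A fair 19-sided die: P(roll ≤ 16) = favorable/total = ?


Favorable outcomes (roll ≤ 16): 16
Total outcomes = 19
P = 16/19 = 0.8421

P = 0.8421


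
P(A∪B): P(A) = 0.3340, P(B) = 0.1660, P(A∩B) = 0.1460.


P(A∪B) = 0.3340 + 0.1660 - 0.1460
= 0.5000 - 0.1460
= 0.3540

P(A∪B) = 0.3540


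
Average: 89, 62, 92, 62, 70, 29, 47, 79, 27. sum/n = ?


Sum = 89 + 62 + 92 + 62 + 70 + 29 + 47 + 79 + 27 = 557
n = 9
Mean = 557/9 = 61.8889

Mean = 61.8889


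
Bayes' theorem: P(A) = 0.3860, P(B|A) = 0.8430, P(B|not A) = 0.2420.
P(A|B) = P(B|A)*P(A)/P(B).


P(B) = P(B|A)*P(A) + P(B|A')*P(A')
= 0.8430*0.3860 + 0.2420*0.6140
= 0.325398 + 0.148588 = 0.473986
P(A|B) = 0.325398/0.473986 = 0.6865

P(A|B) = 0.6865


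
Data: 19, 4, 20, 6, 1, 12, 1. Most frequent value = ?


Frequencies: 1:2, 4:1, 6:1, 12:1, 19:1, 20:1
Max frequency = 2
Mode = 1

Mode = 1


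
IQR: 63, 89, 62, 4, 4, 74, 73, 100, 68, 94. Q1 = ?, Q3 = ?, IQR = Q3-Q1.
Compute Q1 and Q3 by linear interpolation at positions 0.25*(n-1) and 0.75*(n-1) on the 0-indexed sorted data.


Sorted: 4, 4, 62, 63, 68, 73, 74, 89, 94, 100
Q1 (25th %ile) = 62.2500
Q3 (75th %ile) = 85.2500
IQR = 85.2500 - 62.2500 = 23.0000

IQR = 23.0000


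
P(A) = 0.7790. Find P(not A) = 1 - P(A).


P(not A) = 1 - 0.7790 = 0.2210

P(not A) = 0.2210


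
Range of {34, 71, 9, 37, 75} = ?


Max = 75, Min = 9
Range = 75 - 9 = 66

Range = 66


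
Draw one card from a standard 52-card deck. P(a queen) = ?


4 queens in 52 cards
P = 4/52 = 0.0769

P = 0.0769


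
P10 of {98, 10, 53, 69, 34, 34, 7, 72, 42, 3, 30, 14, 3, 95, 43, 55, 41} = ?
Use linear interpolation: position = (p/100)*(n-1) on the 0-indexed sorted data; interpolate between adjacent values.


Sorted: 3, 3, 7, 10, 14, 30, 34, 34, 41, 42, 43, 53, 55, 69, 72, 95, 98
n = 17
Index = 10/100 * 16 = 1.6000
Lower = data[1] = 3, Upper = data[2] = 7
P10 = 3 + 0.6000*(4) = 5.4000

P10 = 5.4000


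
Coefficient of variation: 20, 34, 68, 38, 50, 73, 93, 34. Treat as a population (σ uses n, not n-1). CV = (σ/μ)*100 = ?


Mean = 51.2500
SD = 23.0367
CV = (23.0367/51.2500)*100 = 44.9496%

CV = 44.9496%


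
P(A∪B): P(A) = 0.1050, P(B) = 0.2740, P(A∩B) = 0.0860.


P(A∪B) = 0.1050 + 0.2740 - 0.0860
= 0.3790 - 0.0860
= 0.2930

P(A∪B) = 0.2930


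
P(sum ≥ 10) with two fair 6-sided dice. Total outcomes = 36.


Total outcomes = 6×6 = 36
Favorable (sum ≥ 10): 6
P = 6/36 = 0.1667

P = 0.1667


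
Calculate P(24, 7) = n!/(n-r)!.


P(24,7) = 24!/17!
= 620448401733239439360000/355687428096000
= 1744364160

P(24,7) = 1744364160


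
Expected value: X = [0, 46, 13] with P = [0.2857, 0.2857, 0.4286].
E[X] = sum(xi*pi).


E[X] = 0*0.2857 + 46*0.2857 + 13*0.4286
= 0 + 13.1422 + 5.5718
= 18.7140

E[X] = 18.7140


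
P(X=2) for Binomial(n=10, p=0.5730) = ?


C(10,2) = 45
p^2 = 0.328329
(1-p)^8 = 0.001105
P = 45 * 0.328329 * 0.001105 = 0.0163

P(X=2) = 0.0163


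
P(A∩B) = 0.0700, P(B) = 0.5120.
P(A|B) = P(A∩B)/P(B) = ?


P(A|B) = 0.0700/0.5120 = 0.1367

P(A|B) = 0.1367


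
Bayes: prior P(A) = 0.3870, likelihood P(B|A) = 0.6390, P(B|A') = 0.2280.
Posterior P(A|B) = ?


P(B) = P(B|A)*P(A) + P(B|A')*P(A')
= 0.6390*0.3870 + 0.2280*0.6130
= 0.247293 + 0.139764 = 0.387057
P(A|B) = 0.247293/0.387057 = 0.6389

P(A|B) = 0.6389


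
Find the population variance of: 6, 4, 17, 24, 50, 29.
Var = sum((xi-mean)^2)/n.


Mean = 21.6667
Squared deviations: 245.4444, 312.1111, 21.7778, 5.4444, 802.7778, 53.7778
Sum = 1441.3333
Variance = 1441.3333/6 = 240.2222

Variance = 240.2222


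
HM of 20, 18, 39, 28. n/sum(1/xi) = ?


Sum of reciprocals = 1/20 + 1/18 + 1/39 + 1/28 = 0.166911
HM = 4/0.166911 = 23.9649

HM = 23.9649


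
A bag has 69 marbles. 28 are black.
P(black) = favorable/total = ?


P = 28/69 = 0.4058

P = 0.4058


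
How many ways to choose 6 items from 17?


C(17,6) = 17!/(6! × 11!)
= 355687428096000/(720 × 39916800)
= 12376

C(17,6) = 12376


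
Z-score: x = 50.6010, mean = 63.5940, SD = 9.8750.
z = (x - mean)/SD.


z = (50.6010 - 63.5940)/9.8750
= -12.9930/9.8750
= -1.3157

z = -1.3157


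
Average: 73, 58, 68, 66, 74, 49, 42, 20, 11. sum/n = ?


Sum = 73 + 58 + 68 + 66 + 74 + 49 + 42 + 20 + 11 = 461
n = 9
Mean = 461/9 = 51.2222

Mean = 51.2222


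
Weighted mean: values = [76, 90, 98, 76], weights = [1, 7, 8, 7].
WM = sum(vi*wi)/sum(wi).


Numerator = 76*1 + 90*7 + 98*8 + 76*7 = 2022
Denominator = 1 + 7 + 8 + 7 = 23
WM = 2022/23 = 87.9130

WM = 87.9130


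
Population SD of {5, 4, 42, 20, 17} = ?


Mean = 17.6000
Variance = 189.0400
SD = sqrt(189.0400) = 13.7492

SD = 13.7492


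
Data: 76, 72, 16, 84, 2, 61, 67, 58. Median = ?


Sorted: 2, 16, 58, 61, 67, 72, 76, 84
n = 8 (even)
Middle values: 61 and 67
Median = (61+67)/2 = 64.0000

Median = 64.0000


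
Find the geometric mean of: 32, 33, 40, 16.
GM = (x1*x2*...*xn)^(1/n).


Product = 32 × 33 × 40 × 16 = 675840
GM = 675840^(1/4) = 28.6722

GM = 28.6722


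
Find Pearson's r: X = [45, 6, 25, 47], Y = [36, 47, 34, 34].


Mean X = 30.7500, Mean Y = 37.7500
SD X = 16.678954, SD Y = 5.402546
Cov = -73.312500
r = -73.312500/(16.678954*5.402546) = -0.8136

r = -0.8136


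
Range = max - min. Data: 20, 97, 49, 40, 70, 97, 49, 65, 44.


Max = 97, Min = 20
Range = 97 - 20 = 77

Range = 77


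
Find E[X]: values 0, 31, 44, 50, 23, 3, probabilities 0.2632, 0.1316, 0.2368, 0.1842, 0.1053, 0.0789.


E[X] = 0*0.2632 + 31*0.1316 + 44*0.2368 + 50*0.1842 + 23*0.1053 + 3*0.0789
= 0 + 4.0796 + 10.4192 + 9.2100 + 2.4219 + 0.2367
= 26.3674

E[X] = 26.3674


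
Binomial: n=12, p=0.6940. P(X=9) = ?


C(12,9) = 220
p^9 = 0.037345
(1-p)^3 = 0.028653
P = 220 * 0.037345 * 0.028653 = 0.2354

P(X=9) = 0.2354


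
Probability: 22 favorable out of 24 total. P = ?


P = 22/24 = 0.9167

P = 0.9167


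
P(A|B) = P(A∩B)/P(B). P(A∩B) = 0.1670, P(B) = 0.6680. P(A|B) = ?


P(A|B) = 0.1670/0.6680 = 0.2500

P(A|B) = 0.2500


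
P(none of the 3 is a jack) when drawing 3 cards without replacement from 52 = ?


P(no jacks) = (48/52) × (47/51) × (46/50)
= 0.7826

P = 0.7826


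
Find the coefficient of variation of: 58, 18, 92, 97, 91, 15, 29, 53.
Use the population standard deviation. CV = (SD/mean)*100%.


Mean = 56.6250
SD = 31.7527
CV = (31.7527/56.6250)*100 = 56.0754%

CV = 56.0754%


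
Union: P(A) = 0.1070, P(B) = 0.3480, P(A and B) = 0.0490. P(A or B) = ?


P(A∪B) = 0.1070 + 0.3480 - 0.0490
= 0.4550 - 0.0490
= 0.4060

P(A∪B) = 0.4060


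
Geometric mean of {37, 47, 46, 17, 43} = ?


Product = 37 × 47 × 46 × 17 × 43 = 58475614
GM = 58475614^(1/5) = 35.7598

GM = 35.7598


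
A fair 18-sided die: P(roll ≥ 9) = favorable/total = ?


Favorable outcomes (roll ≥ 9): 10
Total outcomes = 18
P = 10/18 = 0.5556

P = 0.5556


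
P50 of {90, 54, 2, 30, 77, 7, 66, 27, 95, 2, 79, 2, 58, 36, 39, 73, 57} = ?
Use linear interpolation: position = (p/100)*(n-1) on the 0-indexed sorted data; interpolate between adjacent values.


Sorted: 2, 2, 2, 7, 27, 30, 36, 39, 54, 57, 58, 66, 73, 77, 79, 90, 95
n = 17
Index = 50/100 * 16 = 8.0000
Lower = data[8] = 54, Upper = data[9] = 57
P50 = 54 + 0*(3) = 54.0000

P50 = 54.0000


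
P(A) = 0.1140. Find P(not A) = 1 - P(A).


P(not A) = 1 - 0.1140 = 0.8860

P(not A) = 0.8860


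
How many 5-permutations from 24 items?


P(24,5) = 24!/19!
= 620448401733239439360000/121645100408832000
= 5100480

P(24,5) = 5100480


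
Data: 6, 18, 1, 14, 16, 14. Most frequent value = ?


Frequencies: 1:1, 6:1, 14:2, 16:1, 18:1
Max frequency = 2
Mode = 14

Mode = 14


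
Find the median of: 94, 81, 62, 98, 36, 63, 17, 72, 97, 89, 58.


Sorted: 17, 36, 58, 62, 63, 72, 81, 89, 94, 97, 98
n = 11 (odd)
Middle value = 72

Median = 72


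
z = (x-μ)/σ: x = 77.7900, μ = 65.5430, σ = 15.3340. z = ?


z = (77.7900 - 65.5430)/15.3340
= 12.2470/15.3340
= 0.7987

z = 0.7987


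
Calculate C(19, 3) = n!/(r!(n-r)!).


C(19,3) = 19!/(3! × 16!)
= 121645100408832000/(6 × 20922789888000)
= 969

C(19,3) = 969


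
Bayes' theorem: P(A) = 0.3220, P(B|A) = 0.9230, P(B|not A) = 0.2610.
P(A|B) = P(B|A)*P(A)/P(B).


P(B) = P(B|A)*P(A) + P(B|A')*P(A')
= 0.9230*0.3220 + 0.2610*0.6780
= 0.297206 + 0.176958 = 0.474164
P(A|B) = 0.297206/0.474164 = 0.6268

P(A|B) = 0.6268


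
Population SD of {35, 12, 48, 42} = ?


Mean = 34.2500
Variance = 186.1875
SD = sqrt(186.1875) = 13.6451

SD = 13.6451


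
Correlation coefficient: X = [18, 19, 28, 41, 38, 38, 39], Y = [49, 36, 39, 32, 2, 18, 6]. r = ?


Mean X = 31.5714, Mean Y = 26.0000
SD X = 9.116032, SD Y = 16.361977
Cov = -111.714286
r = -111.714286/(9.116032*16.361977) = -0.7490

r = -0.7490


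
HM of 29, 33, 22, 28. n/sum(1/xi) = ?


Sum of reciprocals = 1/29 + 1/33 + 1/22 + 1/28 = 0.145955
HM = 4/0.145955 = 27.4058

HM = 27.4058


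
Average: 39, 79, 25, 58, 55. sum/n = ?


Sum = 39 + 79 + 25 + 58 + 55 = 256
n = 5
Mean = 256/5 = 51.2000

Mean = 51.2000


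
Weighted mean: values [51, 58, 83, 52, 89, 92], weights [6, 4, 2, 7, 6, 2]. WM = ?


Numerator = 51*6 + 58*4 + 83*2 + 52*7 + 89*6 + 92*2 = 1786
Denominator = 6 + 4 + 2 + 7 + 6 + 2 = 27
WM = 1786/27 = 66.1481

WM = 66.1481


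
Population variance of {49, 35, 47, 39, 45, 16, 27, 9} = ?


Mean = 33.3750
Squared deviations: 244.1406, 2.6406, 185.6406, 31.6406, 135.1406, 301.8906, 40.6406, 594.1406
Sum = 1535.8750
Variance = 1535.8750/8 = 191.9844

Variance = 191.9844


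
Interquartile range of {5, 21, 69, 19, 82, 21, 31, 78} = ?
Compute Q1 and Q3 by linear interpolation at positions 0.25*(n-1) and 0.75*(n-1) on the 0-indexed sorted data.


Sorted: 5, 19, 21, 21, 31, 69, 78, 82
Q1 (25th %ile) = 20.5000
Q3 (75th %ile) = 71.2500
IQR = 71.2500 - 20.5000 = 50.7500

IQR = 50.7500


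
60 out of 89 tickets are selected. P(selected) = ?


P = 60/89 = 0.6742

P = 0.6742
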